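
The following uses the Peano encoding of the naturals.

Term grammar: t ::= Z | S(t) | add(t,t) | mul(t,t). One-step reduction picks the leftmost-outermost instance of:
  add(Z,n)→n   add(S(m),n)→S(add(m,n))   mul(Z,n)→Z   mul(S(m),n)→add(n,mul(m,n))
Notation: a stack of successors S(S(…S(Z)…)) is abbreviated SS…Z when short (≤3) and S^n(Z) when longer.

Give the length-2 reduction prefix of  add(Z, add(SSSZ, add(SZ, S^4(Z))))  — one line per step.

  start: add(Z, add(SSSZ, add(SZ, S^4(Z))))
  →1  add(SSSZ, add(SZ, S^4(Z)))
  →2  S(add(SSZ, add(SZ, S^4(Z))))

Answer: after 2 steps: S(add(SSZ, add(SZ, S^4(Z))))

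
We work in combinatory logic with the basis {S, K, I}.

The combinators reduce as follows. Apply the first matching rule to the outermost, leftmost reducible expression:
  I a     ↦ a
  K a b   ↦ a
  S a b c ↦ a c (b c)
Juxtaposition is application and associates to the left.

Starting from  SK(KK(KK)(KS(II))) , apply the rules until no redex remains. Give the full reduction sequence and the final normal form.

Answer: normal form = SK(KS)  (in 2 steps)

Derivation:
  start: SK(KK(KK)(KS(II)))
  [1] SK(K(KS(II)))
  [2] SK(KS)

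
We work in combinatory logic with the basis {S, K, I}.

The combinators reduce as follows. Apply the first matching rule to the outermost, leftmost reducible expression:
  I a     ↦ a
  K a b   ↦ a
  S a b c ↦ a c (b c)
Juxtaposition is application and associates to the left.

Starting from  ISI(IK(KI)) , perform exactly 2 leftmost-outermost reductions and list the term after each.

  start: ISI(IK(KI))
  step 1: SI(IK(KI))
  step 2: SI(K(KI))

Answer: after 2 steps: SI(K(KI))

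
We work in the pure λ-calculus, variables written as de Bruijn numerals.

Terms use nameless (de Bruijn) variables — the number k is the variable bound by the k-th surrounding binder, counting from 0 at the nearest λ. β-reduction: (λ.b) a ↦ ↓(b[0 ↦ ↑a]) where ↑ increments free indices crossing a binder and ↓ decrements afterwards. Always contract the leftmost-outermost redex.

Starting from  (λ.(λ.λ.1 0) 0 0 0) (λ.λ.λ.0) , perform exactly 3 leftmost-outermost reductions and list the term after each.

Answer: after 3 steps: (λ.λ.λ.0) (λ.λ.λ.0) (λ.λ.λ.0)

Derivation:
  start: (λ.(λ.λ.1 0) 0 0 0) (λ.λ.λ.0)
  →1  (λ.λ.1 0) (λ.λ.λ.0) (λ.λ.λ.0) (λ.λ.λ.0)
  →2  (λ.(λ.λ.λ.0) 0) (λ.λ.λ.0) (λ.λ.λ.0)
  →3  (λ.λ.λ.0) (λ.λ.λ.0) (λ.λ.λ.0)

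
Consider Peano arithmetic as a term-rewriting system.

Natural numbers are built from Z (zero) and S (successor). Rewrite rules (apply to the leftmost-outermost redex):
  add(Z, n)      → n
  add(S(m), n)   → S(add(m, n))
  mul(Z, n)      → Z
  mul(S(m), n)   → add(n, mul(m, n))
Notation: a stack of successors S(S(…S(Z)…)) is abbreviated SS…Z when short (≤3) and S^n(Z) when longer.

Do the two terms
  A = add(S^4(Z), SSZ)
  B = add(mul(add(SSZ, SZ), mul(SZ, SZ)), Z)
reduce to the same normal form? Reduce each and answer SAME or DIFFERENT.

Term A:
  start: add(S^4(Z), SSZ)
  step 1: S(add(SSSZ, SSZ))
  step 2: S(S(add(SSZ, SSZ)))
  step 3: S(S(S(add(SZ, SSZ))))
  step 4: S(S(S(S(add(Z, SSZ)))))
  step 5: S^6(Z)

Term B:
  start: add(mul(add(SSZ, SZ), mul(SZ, SZ)), Z)
  step 1: add(mul(S(add(SZ, SZ)), mul(SZ, SZ)), Z)
  step 2: add(add(mul(SZ, SZ), mul(add(SZ, SZ), mul(SZ, SZ))), Z)
  step 3: add(add(add(SZ, mul(Z, SZ)), mul(add(SZ, SZ), mul(SZ, SZ))), Z)
  step 4: add(add(S(add(Z, mul(Z, SZ))), mul(add(SZ, SZ), mul(SZ, SZ))), Z)
  step 5: add(S(add(add(Z, mul(Z, SZ)), mul(add(SZ, SZ), mul(SZ, SZ)))), Z)
  step 6: S(add(add(add(Z, mul(Z, SZ)), mul(add(SZ, SZ), mul(SZ, SZ))), Z))
  step 7: S(add(add(mul(Z, SZ), mul(add(SZ, SZ), mul(SZ, SZ))), Z))
  step 8: S(add(add(Z, mul(add(SZ, SZ), mul(SZ, SZ))), Z))
  step 9: S(add(mul(add(SZ, SZ), mul(SZ, SZ)), Z))
  step 10: S(add(mul(S(add(Z, SZ)), mul(SZ, SZ)), Z))
  step 11: S(add(add(mul(SZ, SZ), mul(add(Z, SZ), mul(SZ, SZ))), Z))
  step 12: S(add(add(add(SZ, mul(Z, SZ)), mul(add(Z, SZ), mul(SZ, SZ))), Z))
  step 13: S(add(add(S(add(Z, mul(Z, SZ))), mul(add(Z, SZ), mul(SZ, SZ))), Z))
  step 14: S(add(S(add(add(Z, mul(Z, SZ)), mul(add(Z, SZ), mul(SZ, SZ)))), Z))
  step 15: S(S(add(add(add(Z, mul(Z, SZ)), mul(add(Z, SZ), mul(SZ, SZ))), Z)))
  step 16: S(S(add(add(mul(Z, SZ), mul(add(Z, SZ), mul(SZ, SZ))), Z)))
  step 17: S(S(add(add(Z, mul(add(Z, SZ), mul(SZ, SZ))), Z)))
  step 18: S(S(add(mul(add(Z, SZ), mul(SZ, SZ)), Z)))
  step 19: S(S(add(mul(SZ, mul(SZ, SZ)), Z)))
  step 20: S(S(add(add(mul(SZ, SZ), mul(Z, mul(SZ, SZ))), Z)))
  step 21: S(S(add(add(add(SZ, mul(Z, SZ)), mul(Z, mul(SZ, SZ))), Z)))
  step 22: S(S(add(add(S(add(Z, mul(Z, SZ))), mul(Z, mul(SZ, SZ))), Z)))
  step 23: S(S(add(S(add(add(Z, mul(Z, SZ)), mul(Z, mul(SZ, SZ)))), Z)))
  step 24: S(S(S(add(add(add(Z, mul(Z, SZ)), mul(Z, mul(SZ, SZ))), Z))))
  step 25: S(S(S(add(add(mul(Z, SZ), mul(Z, mul(SZ, SZ))), Z))))
  step 26: S(S(S(add(add(Z, mul(Z, mul(SZ, SZ))), Z))))
  step 27: S(S(S(add(mul(Z, mul(SZ, SZ)), Z))))
  step 28: S(S(S(add(Z, Z))))
  step 29: SSSZ

Answer: DIFFERENT — A ⇓ S^6(Z), B ⇓ SSSZ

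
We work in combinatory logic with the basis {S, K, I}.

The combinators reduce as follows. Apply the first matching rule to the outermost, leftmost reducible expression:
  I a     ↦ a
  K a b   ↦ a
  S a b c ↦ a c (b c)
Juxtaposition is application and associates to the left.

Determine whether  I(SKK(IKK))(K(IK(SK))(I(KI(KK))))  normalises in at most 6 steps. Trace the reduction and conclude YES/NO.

  start: I(SKK(IKK))(K(IK(SK))(I(KI(KK))))
  [1] SKK(IKK)(K(IK(SK))(I(KI(KK))))
  [2] K(IKK)(K(IKK))(K(IK(SK))(I(KI(KK))))
  [3] IKK(K(IK(SK))(I(KI(KK))))
  [4] KK(K(IK(SK))(I(KI(KK))))
  [5] K

Answer: YES — reaches normal form K in 5 ≤ 6 steps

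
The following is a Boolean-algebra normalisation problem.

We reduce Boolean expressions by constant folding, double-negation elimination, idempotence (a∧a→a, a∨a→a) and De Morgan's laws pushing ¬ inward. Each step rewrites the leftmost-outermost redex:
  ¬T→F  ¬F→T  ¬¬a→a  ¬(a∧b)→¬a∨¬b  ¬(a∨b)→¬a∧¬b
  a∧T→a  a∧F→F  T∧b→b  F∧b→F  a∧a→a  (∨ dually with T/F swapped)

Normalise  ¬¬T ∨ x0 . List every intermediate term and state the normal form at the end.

Answer: normal form = T  (in 2 steps)

Reduction:
  start: ¬¬T ∨ x0
  [1] T ∨ x0
  [2] T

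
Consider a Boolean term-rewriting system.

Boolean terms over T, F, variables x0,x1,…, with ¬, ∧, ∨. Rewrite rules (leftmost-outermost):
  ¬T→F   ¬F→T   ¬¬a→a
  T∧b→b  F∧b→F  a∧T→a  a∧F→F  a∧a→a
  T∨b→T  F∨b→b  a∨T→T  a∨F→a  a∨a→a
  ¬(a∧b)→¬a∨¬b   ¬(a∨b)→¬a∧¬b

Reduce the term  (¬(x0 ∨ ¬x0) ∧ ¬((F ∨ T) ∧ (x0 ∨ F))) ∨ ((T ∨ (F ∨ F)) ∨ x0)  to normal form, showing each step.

  start: (¬(x0 ∨ ¬x0) ∧ ¬((F ∨ T) ∧ (x0 ∨ F))) ∨ ((T ∨ (F ∨ F)) ∨ x0)
  →1  ((¬x0 ∧ ¬¬x0) ∧ ¬((F ∨ T) ∧ (x0 ∨ F))) ∨ ((T ∨ (F ∨ F)) ∨ x0)
  →2  ((¬x0 ∧ x0) ∧ ¬((F ∨ T) ∧ (x0 ∨ F))) ∨ ((T ∨ (F ∨ F)) ∨ x0)
  →3  ((¬x0 ∧ x0) ∧ (¬(F ∨ T) ∨ ¬(x0 ∨ F))) ∨ ((T ∨ (F ∨ F)) ∨ x0)
  →4  ((¬x0 ∧ x0) ∧ ((¬F ∧ ¬T) ∨ ¬(x0 ∨ F))) ∨ ((T ∨ (F ∨ F)) ∨ x0)
  →5  ((¬x0 ∧ x0) ∧ ((T ∧ ¬T) ∨ ¬(x0 ∨ F))) ∨ ((T ∨ (F ∨ F)) ∨ x0)
  →6  ((¬x0 ∧ x0) ∧ (¬T ∨ ¬(x0 ∨ F))) ∨ ((T ∨ (F ∨ F)) ∨ x0)
  →7  ((¬x0 ∧ x0) ∧ (F ∨ ¬(x0 ∨ F))) ∨ ((T ∨ (F ∨ F)) ∨ x0)
  →8  ((¬x0 ∧ x0) ∧ ¬(x0 ∨ F)) ∨ ((T ∨ (F ∨ F)) ∨ x0)
  →9  ((¬x0 ∧ x0) ∧ (¬x0 ∧ ¬F)) ∨ ((T ∨ (F ∨ F)) ∨ x0)
  →10  ((¬x0 ∧ x0) ∧ (¬x0 ∧ T)) ∨ ((T ∨ (F ∨ F)) ∨ x0)
  →11  ((¬x0 ∧ x0) ∧ ¬x0) ∨ ((T ∨ (F ∨ F)) ∨ x0)
  →12  ((¬x0 ∧ x0) ∧ ¬x0) ∨ (T ∨ x0)
  →13  ((¬x0 ∧ x0) ∧ ¬x0) ∨ T
  →14  T

Answer: normal form = T  (in 14 steps)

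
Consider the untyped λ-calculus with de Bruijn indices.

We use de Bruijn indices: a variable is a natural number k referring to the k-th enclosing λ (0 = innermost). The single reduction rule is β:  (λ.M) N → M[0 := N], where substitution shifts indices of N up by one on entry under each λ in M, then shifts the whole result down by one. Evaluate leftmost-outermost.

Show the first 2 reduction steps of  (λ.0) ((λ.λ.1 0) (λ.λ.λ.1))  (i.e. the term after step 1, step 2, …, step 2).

  start: (λ.0) ((λ.λ.1 0) (λ.λ.λ.1))
  [1] (λ.λ.1 0) (λ.λ.λ.1)
  [2] λ.(λ.λ.λ.1) 0

Answer: after 2 steps: λ.(λ.λ.λ.1) 0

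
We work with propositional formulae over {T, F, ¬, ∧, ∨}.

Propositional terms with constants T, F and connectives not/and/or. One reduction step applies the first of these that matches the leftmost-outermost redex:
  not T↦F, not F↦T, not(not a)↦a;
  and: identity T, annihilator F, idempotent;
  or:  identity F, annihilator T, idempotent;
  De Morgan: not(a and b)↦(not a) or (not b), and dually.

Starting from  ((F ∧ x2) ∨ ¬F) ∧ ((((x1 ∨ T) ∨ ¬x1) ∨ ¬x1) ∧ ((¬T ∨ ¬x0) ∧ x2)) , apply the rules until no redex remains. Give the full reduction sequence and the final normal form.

  start: ((F ∧ x2) ∨ ¬F) ∧ ((((x1 ∨ T) ∨ ¬x1) ∨ ¬x1) ∧ ((¬T ∨ ¬x0) ∧ x2))
  [1] (F ∨ ¬F) ∧ ((((x1 ∨ T) ∨ ¬x1) ∨ ¬x1) ∧ ((¬T ∨ ¬x0) ∧ x2))
  [2] ¬F ∧ ((((x1 ∨ T) ∨ ¬x1) ∨ ¬x1) ∧ ((¬T ∨ ¬x0) ∧ x2))
  [3] T ∧ ((((x1 ∨ T) ∨ ¬x1) ∨ ¬x1) ∧ ((¬T ∨ ¬x0) ∧ x2))
  [4] (((x1 ∨ T) ∨ ¬x1) ∨ ¬x1) ∧ ((¬T ∨ ¬x0) ∧ x2)
  [5] ((T ∨ ¬x1) ∨ ¬x1) ∧ ((¬T ∨ ¬x0) ∧ x2)
  [6] (T ∨ ¬x1) ∧ ((¬T ∨ ¬x0) ∧ x2)
  [7] T ∧ ((¬T ∨ ¬x0) ∧ x2)
  [8] (¬T ∨ ¬x0) ∧ x2
  [9] (F ∨ ¬x0) ∧ x2
  [10] ¬x0 ∧ x2

Answer: normal form = ¬x0 ∧ x2  (in 10 steps)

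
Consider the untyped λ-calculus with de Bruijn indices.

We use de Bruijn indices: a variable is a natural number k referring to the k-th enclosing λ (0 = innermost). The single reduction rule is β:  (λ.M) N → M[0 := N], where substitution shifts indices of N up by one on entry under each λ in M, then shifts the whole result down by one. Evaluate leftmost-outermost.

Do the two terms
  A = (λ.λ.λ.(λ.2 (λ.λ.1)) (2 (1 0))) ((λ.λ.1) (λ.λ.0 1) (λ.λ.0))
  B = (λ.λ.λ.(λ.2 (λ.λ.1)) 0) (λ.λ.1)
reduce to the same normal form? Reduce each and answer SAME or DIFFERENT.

Term A:
  start: (λ.λ.λ.(λ.2 (λ.λ.1)) (2 (1 0))) ((λ.λ.1) (λ.λ.0 1) (λ.λ.0))
  step 1: λ.λ.(λ.2 (λ.λ.1)) ((λ.λ.1) (λ.λ.0 1) (λ.λ.0) (1 0))
  step 2: λ.λ.1 (λ.λ.1)

Term B:
  start: (λ.λ.λ.(λ.2 (λ.λ.1)) 0) (λ.λ.1)
  step 1: λ.λ.(λ.2 (λ.λ.1)) 0
  step 2: λ.λ.1 (λ.λ.1)

Answer: SAME — A ⇓ λ.λ.1 (λ.λ.1), B ⇓ λ.λ.1 (λ.λ.1)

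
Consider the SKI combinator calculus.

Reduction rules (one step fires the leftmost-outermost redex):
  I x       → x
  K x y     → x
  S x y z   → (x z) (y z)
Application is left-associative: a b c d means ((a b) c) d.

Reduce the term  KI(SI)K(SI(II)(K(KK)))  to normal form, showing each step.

  start: KI(SI)K(SI(II)(K(KK)))
  [1] IK(SI(II)(K(KK)))
  [2] K(SI(II)(K(KK)))
  [3] K(I(K(KK))(II(K(KK))))
  [4] K(K(KK)(II(K(KK))))
  [5] K(KK)

Answer: normal form = K(KK)  (in 5 steps)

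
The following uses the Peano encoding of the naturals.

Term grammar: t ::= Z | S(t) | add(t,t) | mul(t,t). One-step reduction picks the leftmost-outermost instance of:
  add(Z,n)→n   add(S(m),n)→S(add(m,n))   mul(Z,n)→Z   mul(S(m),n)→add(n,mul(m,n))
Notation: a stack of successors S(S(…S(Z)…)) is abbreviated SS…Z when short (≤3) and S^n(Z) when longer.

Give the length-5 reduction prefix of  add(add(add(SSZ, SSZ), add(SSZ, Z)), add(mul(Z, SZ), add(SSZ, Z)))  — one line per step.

  start: add(add(add(SSZ, SSZ), add(SSZ, Z)), add(mul(Z, SZ), add(SSZ, Z)))
  [1] add(add(S(add(SZ, SSZ)), add(SSZ, Z)), add(mul(Z, SZ), add(SSZ, Z)))
  [2] add(S(add(add(SZ, SSZ), add(SSZ, Z))), add(mul(Z, SZ), add(SSZ, Z)))
  [3] S(add(add(add(SZ, SSZ), add(SSZ, Z)), add(mul(Z, SZ), add(SSZ, Z))))
  [4] S(add(add(S(add(Z, SSZ)), add(SSZ, Z)), add(mul(Z, SZ), add(SSZ, Z))))
  [5] S(add(S(add(add(Z, SSZ), add(SSZ, Z))), add(mul(Z, SZ), add(SSZ, Z))))

Answer: after 5 steps: S(add(S(add(add(Z, SSZ), add(SSZ, Z))), add(mul(Z, SZ), add(SSZ, Z))))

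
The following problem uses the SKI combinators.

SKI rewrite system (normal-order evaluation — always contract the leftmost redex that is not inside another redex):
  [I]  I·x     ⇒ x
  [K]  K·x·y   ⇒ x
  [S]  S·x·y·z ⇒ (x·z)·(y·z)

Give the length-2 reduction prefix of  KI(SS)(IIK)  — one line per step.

Answer: after 2 steps: IIK

Derivation:
  start: KI(SS)(IIK)
  [1] I(IIK)
  [2] IIK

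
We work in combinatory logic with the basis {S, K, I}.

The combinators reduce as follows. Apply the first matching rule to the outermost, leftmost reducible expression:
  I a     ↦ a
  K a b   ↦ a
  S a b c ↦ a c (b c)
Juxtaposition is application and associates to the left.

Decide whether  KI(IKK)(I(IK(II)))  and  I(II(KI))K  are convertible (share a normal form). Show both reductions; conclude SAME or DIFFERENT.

Answer: DIFFERENT — A ⇓ KI, B ⇓ I

Working:
Term A:
  start: KI(IKK)(I(IK(II)))
  [1] I(I(IK(II)))
  [2] I(IK(II))
  [3] IK(II)
  [4] K(II)
  [5] KI

Term B:
  start: I(II(KI))K
  [1] II(KI)K
  [2] I(KI)K
  [3] KIK
  [4] I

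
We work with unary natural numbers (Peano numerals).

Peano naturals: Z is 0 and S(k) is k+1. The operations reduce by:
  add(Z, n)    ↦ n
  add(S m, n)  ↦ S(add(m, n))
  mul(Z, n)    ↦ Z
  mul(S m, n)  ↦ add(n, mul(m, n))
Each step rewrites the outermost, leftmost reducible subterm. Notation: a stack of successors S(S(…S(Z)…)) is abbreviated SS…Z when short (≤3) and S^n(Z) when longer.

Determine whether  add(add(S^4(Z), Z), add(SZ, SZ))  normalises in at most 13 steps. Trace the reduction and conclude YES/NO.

Answer: YES — reaches normal form S^6(Z) in 12 ≤ 13 steps

Working:
  start: add(add(S^4(Z), Z), add(SZ, SZ))
  →1  add(S(add(SSSZ, Z)), add(SZ, SZ))
  →2  S(add(add(SSSZ, Z), add(SZ, SZ)))
  →3  S(add(S(add(SSZ, Z)), add(SZ, SZ)))
  →4  S(S(add(add(SSZ, Z), add(SZ, SZ))))
  →5  S(S(add(S(add(SZ, Z)), add(SZ, SZ))))
  →6  S(S(S(add(add(SZ, Z), add(SZ, SZ)))))
  →7  S(S(S(add(S(add(Z, Z)), add(SZ, SZ)))))
  →8  S(S(S(S(add(add(Z, Z), add(SZ, SZ))))))
  →9  S(S(S(S(add(Z, add(SZ, SZ))))))
  →10  S(S(S(S(add(SZ, SZ)))))
  →11  S(S(S(S(S(add(Z, SZ))))))
  →12  S^6(Z)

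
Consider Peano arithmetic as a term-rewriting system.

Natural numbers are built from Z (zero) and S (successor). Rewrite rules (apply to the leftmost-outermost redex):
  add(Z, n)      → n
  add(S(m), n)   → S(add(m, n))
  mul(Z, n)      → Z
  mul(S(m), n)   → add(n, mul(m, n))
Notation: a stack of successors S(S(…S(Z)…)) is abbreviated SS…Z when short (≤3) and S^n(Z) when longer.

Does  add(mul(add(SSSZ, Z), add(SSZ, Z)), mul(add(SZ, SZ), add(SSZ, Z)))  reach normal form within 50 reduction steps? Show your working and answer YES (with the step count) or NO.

  start: add(mul(add(SSSZ, Z), add(SSZ, Z)), mul(add(SZ, SZ), add(SSZ, Z)))
  [1] add(mul(S(add(SSZ, Z)), add(SSZ, Z)), mul(add(SZ, SZ), add(SSZ, Z)))
  [2] add(add(add(SSZ, Z), mul(add(SSZ, Z), add(SSZ, Z))), mul(add(SZ, SZ), add(SSZ, Z)))
  [3] add(add(S(add(SZ, Z)), mul(add(SSZ, Z), add(SSZ, Z))), mul(add(SZ, SZ), add(SSZ, Z)))
  [4] add(S(add(add(SZ, Z), mul(add(SSZ, Z), add(SSZ, Z)))), mul(add(SZ, SZ), add(SSZ, Z)))
  [5] S(add(add(add(SZ, Z), mul(add(SSZ, Z), add(SSZ, Z))), mul(add(SZ, SZ), add(SSZ, Z))))
  [6] S(add(add(S(add(Z, Z)), mul(add(SSZ, Z), add(SSZ, Z))), mul(add(SZ, SZ), add(SSZ, Z))))
  [7] S(add(S(add(add(Z, Z), mul(add(SSZ, Z), add(SSZ, Z)))), mul(add(SZ, SZ), add(SSZ, Z))))
  [8] S(S(add(add(add(Z, Z), mul(add(SSZ, Z), add(SSZ, Z))), mul(add(SZ, SZ), add(SSZ, Z)))))
  [9] S(S(add(add(Z, mul(add(SSZ, Z), add(SSZ, Z))), mul(add(SZ, SZ), add(SSZ, Z)))))
  [10] S(S(add(mul(add(SSZ, Z), add(SSZ, Z)), mul(add(SZ, SZ), add(SSZ, Z)))))
  [11] S(S(add(mul(S(add(SZ, Z)), add(SSZ, Z)), mul(add(SZ, SZ), add(SSZ, Z)))))
  [12] S(S(add(add(add(SSZ, Z), mul(add(SZ, Z), add(SSZ, Z))), mul(add(SZ, SZ), add(SSZ, Z)))))
  [13] S(S(add(add(S(add(SZ, Z)), mul(add(SZ, Z), add(SSZ, Z))), mul(add(SZ, SZ), add(SSZ, Z)))))
  [14] S(S(add(S(add(add(SZ, Z), mul(add(SZ, Z), add(SSZ, Z)))), mul(add(SZ, SZ), add(SSZ, Z)))))
  [15] S(S(S(add(add(add(SZ, Z), mul(add(SZ, Z), add(SSZ, Z))), mul(add(SZ, SZ), add(SSZ, Z))))))
  [16] S(S(S(add(add(S(add(Z, Z)), mul(add(SZ, Z), add(SSZ, Z))), mul(add(SZ, SZ), add(SSZ, Z))))))
  [17] S(S(S(add(S(add(add(Z, Z), mul(add(SZ, Z), add(SSZ, Z)))), mul(add(SZ, SZ), add(SSZ, Z))))))
  [18] S(S(S(S(add(add(add(Z, Z), mul(add(SZ, Z), add(SSZ, Z))), mul(add(SZ, SZ), add(SSZ, Z)))))))
  [19] S(S(S(S(add(add(Z, mul(add(SZ, Z), add(SSZ, Z))), mul(add(SZ, SZ), add(SSZ, Z)))))))
  [20] S(S(S(S(add(mul(add(SZ, Z), add(SSZ, Z)), mul(add(SZ, SZ), add(SSZ, Z)))))))
  [21] S(S(S(S(add(mul(S(add(Z, Z)), add(SSZ, Z)), mul(add(SZ, SZ), add(SSZ, Z)))))))
  [22] S(S(S(S(add(add(add(SSZ, Z), mul(add(Z, Z), add(SSZ, Z))), mul(add(SZ, SZ), add(SSZ, Z)))))))
  [23] S(S(S(S(add(add(S(add(SZ, Z)), mul(add(Z, Z), add(SSZ, Z))), mul(add(SZ, SZ), add(SSZ, Z)))))))
  [24] S(S(S(S(add(S(add(add(SZ, Z), mul(add(Z, Z), add(SSZ, Z)))), mul(add(SZ, SZ), add(SSZ, Z)))))))
  [25] S(S(S(S(S(add(add(add(SZ, Z), mul(add(Z, Z), add(SSZ, Z))), mul(add(SZ, SZ), add(SSZ, Z))))))))
  [26] S(S(S(S(S(add(add(S(add(Z, Z)), mul(add(Z, Z), add(SSZ, Z))), mul(add(SZ, SZ), add(SSZ, Z))))))))
  [27] S(S(S(S(S(add(S(add(add(Z, Z), mul(add(Z, Z), add(SSZ, Z)))), mul(add(SZ, SZ), add(SSZ, Z))))))))
  [28] S(S(S(S(S(S(add(add(add(Z, Z), mul(add(Z, Z), add(SSZ, Z))), mul(add(SZ, SZ), add(SSZ, Z)))))))))
  [29] S(S(S(S(S(S(add(add(Z, mul(add(Z, Z), add(SSZ, Z))), mul(add(SZ, SZ), add(SSZ, Z)))))))))
  [30] S(S(S(S(S(S(add(mul(add(Z, Z), add(SSZ, Z)), mul(add(SZ, SZ), add(SSZ, Z)))))))))
  [31] S(S(S(S(S(S(add(mul(Z, add(SSZ, Z)), mul(add(SZ, SZ), add(SSZ, Z)))))))))
  [32] S(S(S(S(S(S(add(Z, mul(add(SZ, SZ), add(SSZ, Z)))))))))
  [33] S(S(S(S(S(S(mul(add(SZ, SZ), add(SSZ, Z))))))))
  [34] S(S(S(S(S(S(mul(S(add(Z, SZ)), add(SSZ, Z))))))))
  [35] S(S(S(S(S(S(add(add(SSZ, Z), mul(add(Z, SZ), add(SSZ, Z)))))))))
  [36] S(S(S(S(S(S(add(S(add(SZ, Z)), mul(add(Z, SZ), add(SSZ, Z)))))))))
  [37] S(S(S(S(S(S(S(add(add(SZ, Z), mul(add(Z, SZ), add(SSZ, Z))))))))))
  [38] S(S(S(S(S(S(S(add(S(add(Z, Z)), mul(add(Z, SZ), add(SSZ, Z))))))))))
  [39] S(S(S(S(S(S(S(S(add(add(Z, Z), mul(add(Z, SZ), add(SSZ, Z)))))))))))
  [40] S(S(S(S(S(S(S(S(add(Z, mul(add(Z, SZ), add(SSZ, Z)))))))))))
  [41] S(S(S(S(S(S(S(S(mul(add(Z, SZ), add(SSZ, Z))))))))))
  [42] S(S(S(S(S(S(S(S(mul(SZ, add(SSZ, Z))))))))))
  [43] S(S(S(S(S(S(S(S(add(add(SSZ, Z), mul(Z, add(SSZ, Z)))))))))))
  [44] S(S(S(S(S(S(S(S(add(S(add(SZ, Z)), mul(Z, add(SSZ, Z)))))))))))
  [45] S(S(S(S(S(S(S(S(S(add(add(SZ, Z), mul(Z, add(SSZ, Z))))))))))))
  [46] S(S(S(S(S(S(S(S(S(add(S(add(Z, Z)), mul(Z, add(SSZ, Z))))))))))))
  [47] S(S(S(S(S(S(S(S(S(S(add(add(Z, Z), mul(Z, add(SSZ, Z)))))))))))))
  [48] S(S(S(S(S(S(S(S(S(S(add(Z, mul(Z, add(SSZ, Z)))))))))))))
  [49] S(S(S(S(S(S(S(S(S(S(mul(Z, add(SSZ, Z))))))))))))
  [50] S^10(Z)

Answer: YES — reaches normal form S^10(Z) in 50 ≤ 50 steps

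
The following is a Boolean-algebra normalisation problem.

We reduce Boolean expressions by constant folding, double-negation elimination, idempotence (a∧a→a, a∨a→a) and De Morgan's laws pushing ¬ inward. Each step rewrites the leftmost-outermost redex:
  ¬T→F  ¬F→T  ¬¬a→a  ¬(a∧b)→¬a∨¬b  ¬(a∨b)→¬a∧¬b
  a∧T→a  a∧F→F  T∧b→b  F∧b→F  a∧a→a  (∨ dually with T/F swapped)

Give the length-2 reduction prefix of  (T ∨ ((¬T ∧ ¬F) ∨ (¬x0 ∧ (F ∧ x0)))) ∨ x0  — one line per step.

  start: (T ∨ ((¬T ∧ ¬F) ∨ (¬x0 ∧ (F ∧ x0)))) ∨ x0
  [1] T ∨ x0
  [2] T

Answer: after 2 steps: T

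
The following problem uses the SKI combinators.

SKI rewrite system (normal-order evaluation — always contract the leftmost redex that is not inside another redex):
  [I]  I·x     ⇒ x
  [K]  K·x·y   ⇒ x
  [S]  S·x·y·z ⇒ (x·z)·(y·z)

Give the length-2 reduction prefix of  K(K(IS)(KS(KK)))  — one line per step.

  start: K(K(IS)(KS(KK)))
  step 1: K(IS)
  step 2: KS

Answer: after 2 steps: KS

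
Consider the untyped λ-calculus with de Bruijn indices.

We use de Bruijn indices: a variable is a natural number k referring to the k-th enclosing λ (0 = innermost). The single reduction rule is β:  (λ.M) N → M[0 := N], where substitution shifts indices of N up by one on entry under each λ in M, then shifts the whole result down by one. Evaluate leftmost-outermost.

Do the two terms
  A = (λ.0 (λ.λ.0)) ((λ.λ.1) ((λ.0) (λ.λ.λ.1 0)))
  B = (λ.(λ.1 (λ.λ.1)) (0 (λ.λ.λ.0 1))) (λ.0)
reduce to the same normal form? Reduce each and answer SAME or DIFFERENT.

Answer: DIFFERENT — A ⇓ λ.λ.λ.1 0, B ⇓ λ.λ.1

Derivation:
Term A:
  start: (λ.0 (λ.λ.0)) ((λ.λ.1) ((λ.0) (λ.λ.λ.1 0)))
  step 1: (λ.λ.1) ((λ.0) (λ.λ.λ.1 0)) (λ.λ.0)
  step 2: (λ.(λ.0) (λ.λ.λ.1 0)) (λ.λ.0)
  step 3: (λ.0) (λ.λ.λ.1 0)
  step 4: λ.λ.λ.1 0

Term B:
  start: (λ.(λ.1 (λ.λ.1)) (0 (λ.λ.λ.0 1))) (λ.0)
  step 1: (λ.(λ.0) (λ.λ.1)) ((λ.0) (λ.λ.λ.0 1))
  step 2: (λ.0) (λ.λ.1)
  step 3: λ.λ.1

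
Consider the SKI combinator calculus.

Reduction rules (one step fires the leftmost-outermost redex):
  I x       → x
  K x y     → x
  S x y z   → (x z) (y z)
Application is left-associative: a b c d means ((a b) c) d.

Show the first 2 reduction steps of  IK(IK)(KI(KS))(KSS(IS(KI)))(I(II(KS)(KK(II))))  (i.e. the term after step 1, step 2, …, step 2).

Answer: after 2 steps: IK(KSS(IS(KI)))(I(II(KS)(KK(II))))

Derivation:
  start: IK(IK)(KI(KS))(KSS(IS(KI)))(I(II(KS)(KK(II))))
  step 1: K(IK)(KI(KS))(KSS(IS(KI)))(I(II(KS)(KK(II))))
  step 2: IK(KSS(IS(KI)))(I(II(KS)(KK(II))))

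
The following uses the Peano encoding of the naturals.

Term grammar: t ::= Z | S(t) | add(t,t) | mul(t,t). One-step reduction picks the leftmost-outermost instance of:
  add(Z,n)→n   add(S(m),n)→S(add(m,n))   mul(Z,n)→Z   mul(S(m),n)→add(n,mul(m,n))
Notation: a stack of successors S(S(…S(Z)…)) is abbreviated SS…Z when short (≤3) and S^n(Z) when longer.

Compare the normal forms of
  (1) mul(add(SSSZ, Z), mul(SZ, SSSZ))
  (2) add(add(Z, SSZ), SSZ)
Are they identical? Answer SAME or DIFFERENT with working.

Answer: DIFFERENT — A ⇓ S^9(Z), B ⇓ S^4(Z)

Working:
Term A:
  start: mul(add(SSSZ, Z), mul(SZ, SSSZ))
  [1] mul(S(add(SSZ, Z)), mul(SZ, SSSZ))
  [2] add(mul(SZ, SSSZ), mul(add(SSZ, Z), mul(SZ, SSSZ)))
  [3] add(add(SSSZ, mul(Z, SSSZ)), mul(add(SSZ, Z), mul(SZ, SSSZ)))
  [4] add(S(add(SSZ, mul(Z, SSSZ))), mul(add(SSZ, Z), mul(SZ, SSSZ)))
  [5] S(add(add(SSZ, mul(Z, SSSZ)), mul(add(SSZ, Z), mul(SZ, SSSZ))))
  [6] S(add(S(add(SZ, mul(Z, SSSZ))), mul(add(SSZ, Z), mul(SZ, SSSZ))))
  [7] S(S(add(add(SZ, mul(Z, SSSZ)), mul(add(SSZ, Z), mul(SZ, SSSZ)))))
  [8] S(S(add(S(add(Z, mul(Z, SSSZ))), mul(add(SSZ, Z), mul(SZ, SSSZ)))))
  [9] S(S(S(add(add(Z, mul(Z, SSSZ)), mul(add(SSZ, Z), mul(SZ, SSSZ))))))
  [10] S(S(S(add(mul(Z, SSSZ), mul(add(SSZ, Z), mul(SZ, SSSZ))))))
  [11] S(S(S(add(Z, mul(add(SSZ, Z), mul(SZ, SSSZ))))))
  [12] S(S(S(mul(add(SSZ, Z), mul(SZ, SSSZ)))))
  [13] S(S(S(mul(S(add(SZ, Z)), mul(SZ, SSSZ)))))
  [14] S(S(S(add(mul(SZ, SSSZ), mul(add(SZ, Z), mul(SZ, SSSZ))))))
  [15] S(S(S(add(add(SSSZ, mul(Z, SSSZ)), mul(add(SZ, Z), mul(SZ, SSSZ))))))
  [16] S(S(S(add(S(add(SSZ, mul(Z, SSSZ))), mul(add(SZ, Z), mul(SZ, SSSZ))))))
  [17] S(S(S(S(add(add(SSZ, mul(Z, SSSZ)), mul(add(SZ, Z), mul(SZ, SSSZ)))))))
  [18] S(S(S(S(add(S(add(SZ, mul(Z, SSSZ))), mul(add(SZ, Z), mul(SZ, SSSZ)))))))
  [19] S(S(S(S(S(add(add(SZ, mul(Z, SSSZ)), mul(add(SZ, Z), mul(SZ, SSSZ))))))))
  [20] S(S(S(S(S(add(S(add(Z, mul(Z, SSSZ))), mul(add(SZ, Z), mul(SZ, SSSZ))))))))
  [21] S(S(S(S(S(S(add(add(Z, mul(Z, SSSZ)), mul(add(SZ, Z), mul(SZ, SSSZ)))))))))
  [22] S(S(S(S(S(S(add(mul(Z, SSSZ), mul(add(SZ, Z), mul(SZ, SSSZ)))))))))
  [23] S(S(S(S(S(S(add(Z, mul(add(SZ, Z), mul(SZ, SSSZ)))))))))
  [24] S(S(S(S(S(S(mul(add(SZ, Z), mul(SZ, SSSZ))))))))
  [25] S(S(S(S(S(S(mul(S(add(Z, Z)), mul(SZ, SSSZ))))))))
  [26] S(S(S(S(S(S(add(mul(SZ, SSSZ), mul(add(Z, Z), mul(SZ, SSSZ)))))))))
  [27] S(S(S(S(S(S(add(add(SSSZ, mul(Z, SSSZ)), mul(add(Z, Z), mul(SZ, SSSZ)))))))))
  [28] S(S(S(S(S(S(add(S(add(SSZ, mul(Z, SSSZ))), mul(add(Z, Z), mul(SZ, SSSZ)))))))))
  [29] S(S(S(S(S(S(S(add(add(SSZ, mul(Z, SSSZ)), mul(add(Z, Z), mul(SZ, SSSZ))))))))))
  [30] S(S(S(S(S(S(S(add(S(add(SZ, mul(Z, SSSZ))), mul(add(Z, Z), mul(SZ, SSSZ))))))))))
  [31] S(S(S(S(S(S(S(S(add(add(SZ, mul(Z, SSSZ)), mul(add(Z, Z), mul(SZ, SSSZ)))))))))))
  [32] S(S(S(S(S(S(S(S(add(S(add(Z, mul(Z, SSSZ))), mul(add(Z, Z), mul(SZ, SSSZ)))))))))))
  [33] S(S(S(S(S(S(S(S(S(add(add(Z, mul(Z, SSSZ)), mul(add(Z, Z), mul(SZ, SSSZ))))))))))))
  [34] S(S(S(S(S(S(S(S(S(add(mul(Z, SSSZ), mul(add(Z, Z), mul(SZ, SSSZ))))))))))))
  [35] S(S(S(S(S(S(S(S(S(add(Z, mul(add(Z, Z), mul(SZ, SSSZ))))))))))))
  [36] S(S(S(S(S(S(S(S(S(mul(add(Z, Z), mul(SZ, SSSZ)))))))))))
  [37] S(S(S(S(S(S(S(S(S(mul(Z, mul(SZ, SSSZ)))))))))))
  [38] S^9(Z)

Term B:
  start: add(add(Z, SSZ), SSZ)
  [1] add(SSZ, SSZ)
  [2] S(add(SZ, SSZ))
  [3] S(S(add(Z, SSZ)))
  [4] S^4(Z)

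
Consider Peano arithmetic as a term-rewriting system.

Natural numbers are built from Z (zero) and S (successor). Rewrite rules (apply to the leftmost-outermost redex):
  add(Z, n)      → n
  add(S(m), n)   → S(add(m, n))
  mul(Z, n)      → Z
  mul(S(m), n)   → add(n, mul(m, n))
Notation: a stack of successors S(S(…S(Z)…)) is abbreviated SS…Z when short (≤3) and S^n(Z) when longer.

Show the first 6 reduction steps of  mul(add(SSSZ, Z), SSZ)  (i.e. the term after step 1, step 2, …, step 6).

  start: mul(add(SSSZ, Z), SSZ)
  →1  mul(S(add(SSZ, Z)), SSZ)
  →2  add(SSZ, mul(add(SSZ, Z), SSZ))
  →3  S(add(SZ, mul(add(SSZ, Z), SSZ)))
  →4  S(S(add(Z, mul(add(SSZ, Z), SSZ))))
  →5  S(S(mul(add(SSZ, Z), SSZ)))
  →6  S(S(mul(S(add(SZ, Z)), SSZ)))

Answer: after 6 steps: S(S(mul(S(add(SZ, Z)), SSZ)))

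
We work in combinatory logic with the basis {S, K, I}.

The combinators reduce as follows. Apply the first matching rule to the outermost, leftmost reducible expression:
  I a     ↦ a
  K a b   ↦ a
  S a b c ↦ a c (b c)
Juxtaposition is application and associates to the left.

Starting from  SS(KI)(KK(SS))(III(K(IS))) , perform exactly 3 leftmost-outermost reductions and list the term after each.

  start: SS(KI)(KK(SS))(III(K(IS)))
  step 1: S(KK(SS))(KI(KK(SS)))(III(K(IS)))
  step 2: KK(SS)(III(K(IS)))(KI(KK(SS))(III(K(IS))))
  step 3: K(III(K(IS)))(KI(KK(SS))(III(K(IS))))

Answer: after 3 steps: K(III(K(IS)))(KI(KK(SS))(III(K(IS))))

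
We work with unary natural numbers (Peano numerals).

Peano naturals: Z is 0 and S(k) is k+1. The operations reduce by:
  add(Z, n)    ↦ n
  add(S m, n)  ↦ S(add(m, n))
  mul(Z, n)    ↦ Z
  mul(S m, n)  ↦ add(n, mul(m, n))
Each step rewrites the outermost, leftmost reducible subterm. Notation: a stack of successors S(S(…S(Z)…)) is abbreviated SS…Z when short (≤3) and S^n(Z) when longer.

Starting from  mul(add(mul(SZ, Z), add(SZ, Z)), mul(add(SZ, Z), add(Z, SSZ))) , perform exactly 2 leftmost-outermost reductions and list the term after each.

Answer: after 2 steps: mul(add(mul(Z, Z), add(SZ, Z)), mul(add(SZ, Z), add(Z, SSZ)))

Reduction:
  start: mul(add(mul(SZ, Z), add(SZ, Z)), mul(add(SZ, Z), add(Z, SSZ)))
  [1] mul(add(add(Z, mul(Z, Z)), add(SZ, Z)), mul(add(SZ, Z), add(Z, SSZ)))
  [2] mul(add(mul(Z, Z), add(SZ, Z)), mul(add(SZ, Z), add(Z, SSZ)))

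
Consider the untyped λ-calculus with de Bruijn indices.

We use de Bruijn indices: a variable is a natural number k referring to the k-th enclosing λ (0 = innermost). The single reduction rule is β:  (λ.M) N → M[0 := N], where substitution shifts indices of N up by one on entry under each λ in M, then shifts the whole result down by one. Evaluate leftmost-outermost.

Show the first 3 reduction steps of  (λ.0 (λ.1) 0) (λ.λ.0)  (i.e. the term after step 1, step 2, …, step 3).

Answer: after 3 steps: λ.λ.0

Working:
  start: (λ.0 (λ.1) 0) (λ.λ.0)
  →1  (λ.λ.0) (λ.λ.λ.0) (λ.λ.0)
  →2  (λ.0) (λ.λ.0)
  →3  λ.λ.0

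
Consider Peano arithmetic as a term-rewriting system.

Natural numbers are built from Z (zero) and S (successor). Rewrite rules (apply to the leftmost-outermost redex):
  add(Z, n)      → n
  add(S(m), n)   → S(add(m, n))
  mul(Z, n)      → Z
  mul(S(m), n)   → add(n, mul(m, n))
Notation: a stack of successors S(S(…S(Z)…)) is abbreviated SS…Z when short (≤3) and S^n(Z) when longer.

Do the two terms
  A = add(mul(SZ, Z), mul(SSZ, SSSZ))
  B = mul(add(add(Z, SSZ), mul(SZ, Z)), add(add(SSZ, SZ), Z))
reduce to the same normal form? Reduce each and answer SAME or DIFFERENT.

Answer: SAME — A ⇓ S^6(Z), B ⇓ S^6(Z)

Working:
Term A:
  start: add(mul(SZ, Z), mul(SSZ, SSSZ))
  [1] add(add(Z, mul(Z, Z)), mul(SSZ, SSSZ))
  [2] add(mul(Z, Z), mul(SSZ, SSSZ))
  [3] add(Z, mul(SSZ, SSSZ))
  [4] mul(SSZ, SSSZ)
  [5] add(SSSZ, mul(SZ, SSSZ))
  [6] S(add(SSZ, mul(SZ, SSSZ)))
  [7] S(S(add(SZ, mul(SZ, SSSZ))))
  [8] S(S(S(add(Z, mul(SZ, SSSZ)))))
  [9] S(S(S(mul(SZ, SSSZ))))
  [10] S(S(S(add(SSSZ, mul(Z, SSSZ)))))
  [11] S(S(S(S(add(SSZ, mul(Z, SSSZ))))))
  [12] S(S(S(S(S(add(SZ, mul(Z, SSSZ)))))))
  [13] S(S(S(S(S(S(add(Z, mul(Z, SSSZ))))))))
  [14] S(S(S(S(S(S(mul(Z, SSSZ)))))))
  [15] S^6(Z)

Term B:
  start: mul(add(add(Z, SSZ), mul(SZ, Z)), add(add(SSZ, SZ), Z))
  [1] mul(add(SSZ, mul(SZ, Z)), add(add(SSZ, SZ), Z))
  [2] mul(S(add(SZ, mul(SZ, Z))), add(add(SSZ, SZ), Z))
  [3] add(add(add(SSZ, SZ), Z), mul(add(SZ, mul(SZ, Z)), add(add(SSZ, SZ), Z)))
  [4] add(add(S(add(SZ, SZ)), Z), mul(add(SZ, mul(SZ, Z)), add(add(SSZ, SZ), Z)))
  [5] add(S(add(add(SZ, SZ), Z)), mul(add(SZ, mul(SZ, Z)), add(add(SSZ, SZ), Z)))
  [6] S(add(add(add(SZ, SZ), Z), mul(add(SZ, mul(SZ, Z)), add(add(SSZ, SZ), Z))))
  [7] S(add(add(S(add(Z, SZ)), Z), mul(add(SZ, mul(SZ, Z)), add(add(SSZ, SZ), Z))))
  [8] S(add(S(add(add(Z, SZ), Z)), mul(add(SZ, mul(SZ, Z)), add(add(SSZ, SZ), Z))))
  [9] S(S(add(add(add(Z, SZ), Z), mul(add(SZ, mul(SZ, Z)), add(add(SSZ, SZ), Z)))))
  [10] S(S(add(add(SZ, Z), mul(add(SZ, mul(SZ, Z)), add(add(SSZ, SZ), Z)))))
  [11] S(S(add(S(add(Z, Z)), mul(add(SZ, mul(SZ, Z)), add(add(SSZ, SZ), Z)))))
  [12] S(S(S(add(add(Z, Z), mul(add(SZ, mul(SZ, Z)), add(add(SSZ, SZ), Z))))))
  [13] S(S(S(add(Z, mul(add(SZ, mul(SZ, Z)), add(add(SSZ, SZ), Z))))))
  [14] S(S(S(mul(add(SZ, mul(SZ, Z)), add(add(SSZ, SZ), Z)))))
  [15] S(S(S(mul(S(add(Z, mul(SZ, Z))), add(add(SSZ, SZ), Z)))))
  [16] S(S(S(add(add(add(SSZ, SZ), Z), mul(add(Z, mul(SZ, Z)), add(add(SSZ, SZ), Z))))))
  [17] S(S(S(add(add(S(add(SZ, SZ)), Z), mul(add(Z, mul(SZ, Z)), add(add(SSZ, SZ), Z))))))
  [18] S(S(S(add(S(add(add(SZ, SZ), Z)), mul(add(Z, mul(SZ, Z)), add(add(SSZ, SZ), Z))))))
  [19] S(S(S(S(add(add(add(SZ, SZ), Z), mul(add(Z, mul(SZ, Z)), add(add(SSZ, SZ), Z)))))))
  [20] S(S(S(S(add(add(S(add(Z, SZ)), Z), mul(add(Z, mul(SZ, Z)), add(add(SSZ, SZ), Z)))))))
  [21] S(S(S(S(add(S(add(add(Z, SZ), Z)), mul(add(Z, mul(SZ, Z)), add(add(SSZ, SZ), Z)))))))
  [22] S(S(S(S(S(add(add(add(Z, SZ), Z), mul(add(Z, mul(SZ, Z)), add(add(SSZ, SZ), Z))))))))
  [23] S(S(S(S(S(add(add(SZ, Z), mul(add(Z, mul(SZ, Z)), add(add(SSZ, SZ), Z))))))))
  [24] S(S(S(S(S(add(S(add(Z, Z)), mul(add(Z, mul(SZ, Z)), add(add(SSZ, SZ), Z))))))))
  [25] S(S(S(S(S(S(add(add(Z, Z), mul(add(Z, mul(SZ, Z)), add(add(SSZ, SZ), Z)))))))))
  [26] S(S(S(S(S(S(add(Z, mul(add(Z, mul(SZ, Z)), add(add(SSZ, SZ), Z)))))))))
  [27] S(S(S(S(S(S(mul(add(Z, mul(SZ, Z)), add(add(SSZ, SZ), Z))))))))
  [28] S(S(S(S(S(S(mul(mul(SZ, Z), add(add(SSZ, SZ), Z))))))))
  [29] S(S(S(S(S(S(mul(add(Z, mul(Z, Z)), add(add(SSZ, SZ), Z))))))))
  [30] S(S(S(S(S(S(mul(mul(Z, Z), add(add(SSZ, SZ), Z))))))))
  [31] S(S(S(S(S(S(mul(Z, add(add(SSZ, SZ), Z))))))))
  [32] S^6(Z)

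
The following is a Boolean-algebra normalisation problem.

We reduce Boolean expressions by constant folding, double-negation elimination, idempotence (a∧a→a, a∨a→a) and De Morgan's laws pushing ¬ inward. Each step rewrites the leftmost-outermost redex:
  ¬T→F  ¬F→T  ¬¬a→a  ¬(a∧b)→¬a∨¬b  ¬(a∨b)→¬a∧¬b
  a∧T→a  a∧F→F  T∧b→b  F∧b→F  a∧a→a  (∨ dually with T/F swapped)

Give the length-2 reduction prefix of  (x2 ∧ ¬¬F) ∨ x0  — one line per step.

  start: (x2 ∧ ¬¬F) ∨ x0
  step 1: (x2 ∧ F) ∨ x0
  step 2: F ∨ x0

Answer: after 2 steps: F ∨ x0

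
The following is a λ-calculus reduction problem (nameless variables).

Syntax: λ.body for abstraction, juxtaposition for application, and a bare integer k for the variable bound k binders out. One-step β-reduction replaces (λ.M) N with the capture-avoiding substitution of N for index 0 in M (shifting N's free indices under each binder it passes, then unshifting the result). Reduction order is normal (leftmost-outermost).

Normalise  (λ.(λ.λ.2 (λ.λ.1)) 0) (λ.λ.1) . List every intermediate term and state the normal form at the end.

  start: (λ.(λ.λ.2 (λ.λ.1)) 0) (λ.λ.1)
  step 1: (λ.λ.(λ.λ.1) (λ.λ.1)) (λ.λ.1)
  step 2: λ.(λ.λ.1) (λ.λ.1)
  step 3: λ.λ.λ.λ.1

Answer: normal form = λ.λ.λ.λ.1  (in 3 steps)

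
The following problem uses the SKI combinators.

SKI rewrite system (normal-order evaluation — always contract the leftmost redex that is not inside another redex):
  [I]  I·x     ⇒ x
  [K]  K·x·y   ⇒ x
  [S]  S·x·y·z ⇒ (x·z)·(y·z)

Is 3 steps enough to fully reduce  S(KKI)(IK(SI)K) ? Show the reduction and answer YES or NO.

Answer: YES — reaches normal form SK(SI) in 3 ≤ 3 steps

Working:
  start: S(KKI)(IK(SI)K)
  step 1: SK(IK(SI)K)
  step 2: SK(K(SI)K)
  step 3: SK(SI)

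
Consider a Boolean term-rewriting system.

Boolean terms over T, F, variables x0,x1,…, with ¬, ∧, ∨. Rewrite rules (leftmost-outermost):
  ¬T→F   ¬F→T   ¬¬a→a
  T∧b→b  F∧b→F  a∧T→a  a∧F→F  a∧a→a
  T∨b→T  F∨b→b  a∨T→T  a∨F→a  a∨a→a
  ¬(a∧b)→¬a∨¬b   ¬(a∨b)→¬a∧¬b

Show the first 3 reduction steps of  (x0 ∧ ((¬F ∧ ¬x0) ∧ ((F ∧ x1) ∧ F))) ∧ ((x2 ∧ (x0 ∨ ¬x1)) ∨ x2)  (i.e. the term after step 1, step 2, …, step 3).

  start: (x0 ∧ ((¬F ∧ ¬x0) ∧ ((F ∧ x1) ∧ F))) ∧ ((x2 ∧ (x0 ∨ ¬x1)) ∨ x2)
  step 1: (x0 ∧ ((T ∧ ¬x0) ∧ ((F ∧ x1) ∧ F))) ∧ ((x2 ∧ (x0 ∨ ¬x1)) ∨ x2)
  step 2: (x0 ∧ (¬x0 ∧ ((F ∧ x1) ∧ F))) ∧ ((x2 ∧ (x0 ∨ ¬x1)) ∨ x2)
  step 3: (x0 ∧ (¬x0 ∧ F)) ∧ ((x2 ∧ (x0 ∨ ¬x1)) ∨ x2)

Answer: after 3 steps: (x0 ∧ (¬x0 ∧ F)) ∧ ((x2 ∧ (x0 ∨ ¬x1)) ∨ x2)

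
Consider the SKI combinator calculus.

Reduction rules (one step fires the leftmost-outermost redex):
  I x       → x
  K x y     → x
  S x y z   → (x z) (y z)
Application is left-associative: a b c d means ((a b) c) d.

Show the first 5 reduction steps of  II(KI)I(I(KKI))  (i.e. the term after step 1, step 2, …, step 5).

  start: II(KI)I(I(KKI))
  [1] I(KI)I(I(KKI))
  [2] KII(I(KKI))
  [3] I(I(KKI))
  [4] I(KKI)
  [5] KKI

Answer: after 5 steps: KKI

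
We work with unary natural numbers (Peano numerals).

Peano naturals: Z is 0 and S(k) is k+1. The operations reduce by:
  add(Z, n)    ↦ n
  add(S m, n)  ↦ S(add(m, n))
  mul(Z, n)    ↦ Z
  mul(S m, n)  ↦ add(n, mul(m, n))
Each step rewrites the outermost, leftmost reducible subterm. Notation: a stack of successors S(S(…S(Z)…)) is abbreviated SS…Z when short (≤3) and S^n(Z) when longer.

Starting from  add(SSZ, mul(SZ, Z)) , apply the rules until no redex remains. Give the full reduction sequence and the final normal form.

  start: add(SSZ, mul(SZ, Z))
  →1  S(add(SZ, mul(SZ, Z)))
  →2  S(S(add(Z, mul(SZ, Z))))
  →3  S(S(mul(SZ, Z)))
  →4  S(S(add(Z, mul(Z, Z))))
  →5  S(S(mul(Z, Z)))
  →6  SSZ

Answer: normal form = SSZ  (in 6 steps)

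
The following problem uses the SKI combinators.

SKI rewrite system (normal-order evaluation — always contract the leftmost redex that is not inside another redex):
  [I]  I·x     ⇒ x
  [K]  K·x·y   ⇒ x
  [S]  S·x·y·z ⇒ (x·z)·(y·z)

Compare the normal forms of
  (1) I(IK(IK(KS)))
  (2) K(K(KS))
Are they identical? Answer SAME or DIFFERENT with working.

Answer: SAME — A ⇓ K(K(KS)), B ⇓ K(K(KS))

Reduction:
Term A:
  start: I(IK(IK(KS)))
  →1  IK(IK(KS))
  →2  K(IK(KS))
  →3  K(K(KS))

Term B:
  start: K(K(KS))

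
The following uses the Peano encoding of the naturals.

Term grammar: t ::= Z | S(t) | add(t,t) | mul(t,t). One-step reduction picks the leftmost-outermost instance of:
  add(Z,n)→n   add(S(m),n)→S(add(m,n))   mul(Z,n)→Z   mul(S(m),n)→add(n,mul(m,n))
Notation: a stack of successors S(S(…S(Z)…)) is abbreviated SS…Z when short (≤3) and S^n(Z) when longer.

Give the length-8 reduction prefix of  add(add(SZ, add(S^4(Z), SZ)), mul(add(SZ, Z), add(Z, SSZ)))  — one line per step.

Answer: after 8 steps: S(S(S(add(S(add(SZ, SZ)), mul(add(SZ, Z), add(Z, SSZ))))))

Derivation:
  start: add(add(SZ, add(S^4(Z), SZ)), mul(add(SZ, Z), add(Z, SSZ)))
  →1  add(S(add(Z, add(S^4(Z), SZ))), mul(add(SZ, Z), add(Z, SSZ)))
  →2  S(add(add(Z, add(S^4(Z), SZ)), mul(add(SZ, Z), add(Z, SSZ))))
  →3  S(add(add(S^4(Z), SZ), mul(add(SZ, Z), add(Z, SSZ))))
  →4  S(add(S(add(SSSZ, SZ)), mul(add(SZ, Z), add(Z, SSZ))))
  →5  S(S(add(add(SSSZ, SZ), mul(add(SZ, Z), add(Z, SSZ)))))
  →6  S(S(add(S(add(SSZ, SZ)), mul(add(SZ, Z), add(Z, SSZ)))))
  →7  S(S(S(add(add(SSZ, SZ), mul(add(SZ, Z), add(Z, SSZ))))))
  →8  S(S(S(add(S(add(SZ, SZ)), mul(add(SZ, Z), add(Z, SSZ))))))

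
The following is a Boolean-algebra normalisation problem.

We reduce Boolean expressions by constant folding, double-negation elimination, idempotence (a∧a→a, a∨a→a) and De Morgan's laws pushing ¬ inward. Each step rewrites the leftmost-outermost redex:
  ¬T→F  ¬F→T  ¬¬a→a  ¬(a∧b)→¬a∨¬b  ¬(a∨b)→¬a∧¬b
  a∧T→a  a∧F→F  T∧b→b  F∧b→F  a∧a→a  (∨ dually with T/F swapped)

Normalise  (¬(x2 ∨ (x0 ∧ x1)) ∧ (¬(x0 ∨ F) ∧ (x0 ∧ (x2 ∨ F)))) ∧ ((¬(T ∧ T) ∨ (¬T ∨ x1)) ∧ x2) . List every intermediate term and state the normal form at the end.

  start: (¬(x2 ∨ (x0 ∧ x1)) ∧ (¬(x0 ∨ F) ∧ (x0 ∧ (x2 ∨ F)))) ∧ ((¬(T ∧ T) ∨ (¬T ∨ x1)) ∧ x2)
  [1] ((¬x2 ∧ ¬(x0 ∧ x1)) ∧ (¬(x0 ∨ F) ∧ (x0 ∧ (x2 ∨ F)))) ∧ ((¬(T ∧ T) ∨ (¬T ∨ x1)) ∧ x2)
  [2] ((¬x2 ∧ (¬x0 ∨ ¬x1)) ∧ (¬(x0 ∨ F) ∧ (x0 ∧ (x2 ∨ F)))) ∧ ((¬(T ∧ T) ∨ (¬T ∨ x1)) ∧ x2)
  [3] ((¬x2 ∧ (¬x0 ∨ ¬x1)) ∧ ((¬x0 ∧ ¬F) ∧ (x0 ∧ (x2 ∨ F)))) ∧ ((¬(T ∧ T) ∨ (¬T ∨ x1)) ∧ x2)
  [4] ((¬x2 ∧ (¬x0 ∨ ¬x1)) ∧ ((¬x0 ∧ T) ∧ (x0 ∧ (x2 ∨ F)))) ∧ ((¬(T ∧ T) ∨ (¬T ∨ x1)) ∧ x2)
  [5] ((¬x2 ∧ (¬x0 ∨ ¬x1)) ∧ (¬x0 ∧ (x0 ∧ (x2 ∨ F)))) ∧ ((¬(T ∧ T) ∨ (¬T ∨ x1)) ∧ x2)
  [6] ((¬x2 ∧ (¬x0 ∨ ¬x1)) ∧ (¬x0 ∧ (x0 ∧ x2))) ∧ ((¬(T ∧ T) ∨ (¬T ∨ x1)) ∧ x2)
  [7] ((¬x2 ∧ (¬x0 ∨ ¬x1)) ∧ (¬x0 ∧ (x0 ∧ x2))) ∧ (((¬T ∨ ¬T) ∨ (¬T ∨ x1)) ∧ x2)
  [8] ((¬x2 ∧ (¬x0 ∨ ¬x1)) ∧ (¬x0 ∧ (x0 ∧ x2))) ∧ ((¬T ∨ (¬T ∨ x1)) ∧ x2)
  [9] ((¬x2 ∧ (¬x0 ∨ ¬x1)) ∧ (¬x0 ∧ (x0 ∧ x2))) ∧ ((F ∨ (¬T ∨ x1)) ∧ x2)
  [10] ((¬x2 ∧ (¬x0 ∨ ¬x1)) ∧ (¬x0 ∧ (x0 ∧ x2))) ∧ ((¬T ∨ x1) ∧ x2)
  [11] ((¬x2 ∧ (¬x0 ∨ ¬x1)) ∧ (¬x0 ∧ (x0 ∧ x2))) ∧ ((F ∨ x1) ∧ x2)
  [12] ((¬x2 ∧ (¬x0 ∨ ¬x1)) ∧ (¬x0 ∧ (x0 ∧ x2))) ∧ (x1 ∧ x2)

Answer: normal form = ((¬x2 ∧ (¬x0 ∨ ¬x1)) ∧ (¬x0 ∧ (x0 ∧ x2))) ∧ (x1 ∧ x2)  (in 12 steps)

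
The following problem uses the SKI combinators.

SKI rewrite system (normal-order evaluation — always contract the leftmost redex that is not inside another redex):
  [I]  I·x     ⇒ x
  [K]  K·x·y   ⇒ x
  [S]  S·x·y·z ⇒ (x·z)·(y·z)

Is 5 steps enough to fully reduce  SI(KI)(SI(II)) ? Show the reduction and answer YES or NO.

  start: SI(KI)(SI(II))
  step 1: I(SI(II))(KI(SI(II)))
  step 2: SI(II)(KI(SI(II)))
  step 3: I(KI(SI(II)))(II(KI(SI(II))))
  step 4: KI(SI(II))(II(KI(SI(II))))
  step 5: I(II(KI(SI(II))))

Answer: NO — after 5 steps the term is I(II(KI(SI(II)))), not yet normal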